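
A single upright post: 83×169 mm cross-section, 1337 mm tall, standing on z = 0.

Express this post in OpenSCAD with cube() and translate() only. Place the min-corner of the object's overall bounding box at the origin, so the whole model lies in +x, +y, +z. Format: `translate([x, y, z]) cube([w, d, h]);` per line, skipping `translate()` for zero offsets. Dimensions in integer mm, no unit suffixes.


cube([83, 169, 1337]);


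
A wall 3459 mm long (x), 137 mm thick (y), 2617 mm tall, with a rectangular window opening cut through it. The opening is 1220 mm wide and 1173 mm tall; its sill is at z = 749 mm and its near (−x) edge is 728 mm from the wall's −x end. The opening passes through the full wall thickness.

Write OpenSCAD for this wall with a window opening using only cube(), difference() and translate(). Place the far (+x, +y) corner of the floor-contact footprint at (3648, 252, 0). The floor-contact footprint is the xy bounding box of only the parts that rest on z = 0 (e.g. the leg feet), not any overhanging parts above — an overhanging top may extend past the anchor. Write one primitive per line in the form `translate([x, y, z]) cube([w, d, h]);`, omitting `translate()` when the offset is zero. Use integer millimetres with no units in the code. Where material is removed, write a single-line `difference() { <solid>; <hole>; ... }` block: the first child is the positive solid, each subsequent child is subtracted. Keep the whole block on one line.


difference() { translate([189, 115, 0]) cube([3459, 137, 2617]); translate([917, 115, 749]) cube([1220, 137, 1173]); }


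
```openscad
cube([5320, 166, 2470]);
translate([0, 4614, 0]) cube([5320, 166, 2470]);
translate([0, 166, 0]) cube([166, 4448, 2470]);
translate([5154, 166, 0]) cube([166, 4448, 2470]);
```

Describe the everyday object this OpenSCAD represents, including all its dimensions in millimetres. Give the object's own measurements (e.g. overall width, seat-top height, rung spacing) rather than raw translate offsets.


The wall frame of a small rectangular building: four walls, each 2470 mm tall and 166 mm thick, enclosing a footprint 5320 mm (x) by 4780 mm (y) outside-to-outside, with no floor or roof. The front and back walls (the −y and +y sides) span the full width; the two side walls fit between them.


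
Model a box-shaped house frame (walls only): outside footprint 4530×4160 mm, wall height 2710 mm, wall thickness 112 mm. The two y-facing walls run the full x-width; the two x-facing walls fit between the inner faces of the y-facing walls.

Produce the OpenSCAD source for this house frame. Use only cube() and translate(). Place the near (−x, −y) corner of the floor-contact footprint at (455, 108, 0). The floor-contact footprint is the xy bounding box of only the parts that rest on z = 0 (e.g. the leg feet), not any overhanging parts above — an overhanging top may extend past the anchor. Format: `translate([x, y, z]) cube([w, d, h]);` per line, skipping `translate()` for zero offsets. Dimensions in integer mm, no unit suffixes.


translate([455, 108, 0]) cube([4530, 112, 2710]);
translate([455, 4156, 0]) cube([4530, 112, 2710]);
translate([455, 220, 0]) cube([112, 3936, 2710]);
translate([4873, 220, 0]) cube([112, 3936, 2710]);


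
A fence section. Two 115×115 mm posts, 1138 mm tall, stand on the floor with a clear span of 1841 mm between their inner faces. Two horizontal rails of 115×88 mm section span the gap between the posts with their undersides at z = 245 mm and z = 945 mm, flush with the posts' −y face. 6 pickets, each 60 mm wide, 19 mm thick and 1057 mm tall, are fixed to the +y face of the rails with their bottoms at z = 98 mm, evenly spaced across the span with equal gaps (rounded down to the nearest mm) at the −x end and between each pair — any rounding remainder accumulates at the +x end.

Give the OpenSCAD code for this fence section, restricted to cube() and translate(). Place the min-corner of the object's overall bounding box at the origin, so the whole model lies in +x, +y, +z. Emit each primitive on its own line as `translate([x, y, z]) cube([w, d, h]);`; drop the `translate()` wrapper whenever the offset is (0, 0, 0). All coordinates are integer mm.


cube([115, 115, 1138]);
translate([1956, 0, 0]) cube([115, 115, 1138]);
translate([115, 0, 245]) cube([1841, 115, 88]);
translate([115, 0, 945]) cube([1841, 115, 88]);
translate([326, 115, 98]) cube([60, 19, 1057]);
translate([597, 115, 98]) cube([60, 19, 1057]);
translate([868, 115, 98]) cube([60, 19, 1057]);
translate([1139, 115, 98]) cube([60, 19, 1057]);
translate([1410, 115, 98]) cube([60, 19, 1057]);
translate([1681, 115, 98]) cube([60, 19, 1057]);


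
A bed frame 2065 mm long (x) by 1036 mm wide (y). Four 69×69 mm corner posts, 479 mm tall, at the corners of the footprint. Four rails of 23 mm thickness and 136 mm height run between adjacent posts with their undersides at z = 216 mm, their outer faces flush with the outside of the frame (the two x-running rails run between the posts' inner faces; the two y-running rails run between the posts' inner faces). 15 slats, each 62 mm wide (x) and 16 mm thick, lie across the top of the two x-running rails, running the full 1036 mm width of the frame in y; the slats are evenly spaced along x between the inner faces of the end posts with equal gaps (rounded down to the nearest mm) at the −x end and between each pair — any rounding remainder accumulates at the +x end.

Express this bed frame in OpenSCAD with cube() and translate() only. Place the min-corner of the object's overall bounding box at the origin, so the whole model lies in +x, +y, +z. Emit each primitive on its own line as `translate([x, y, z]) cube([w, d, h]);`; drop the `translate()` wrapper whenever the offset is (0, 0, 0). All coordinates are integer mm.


// slat z = rail_z + rail_h = 216 + 136 = 352
// slat gap = ⌊(1927 − 15·62) / 16⌋ = 62
cube([69, 69, 479]);
translate([0, 967, 0]) cube([69, 69, 479]);
translate([1996, 0, 0]) cube([69, 69, 479]);
translate([1996, 967, 0]) cube([69, 69, 479]);
translate([69, 0, 216]) cube([1927, 23, 136]);
translate([69, 1013, 216]) cube([1927, 23, 136]);
translate([0, 69, 216]) cube([23, 898, 136]);
translate([2042, 69, 216]) cube([23, 898, 136]);
translate([131, 0, 352]) cube([62, 1036, 16]);
translate([255, 0, 352]) cube([62, 1036, 16]);
translate([379, 0, 352]) cube([62, 1036, 16]);
translate([503, 0, 352]) cube([62, 1036, 16]);
translate([627, 0, 352]) cube([62, 1036, 16]);
translate([751, 0, 352]) cube([62, 1036, 16]);
translate([875, 0, 352]) cube([62, 1036, 16]);
translate([999, 0, 352]) cube([62, 1036, 16]);
translate([1123, 0, 352]) cube([62, 1036, 16]);
translate([1247, 0, 352]) cube([62, 1036, 16]);
translate([1371, 0, 352]) cube([62, 1036, 16]);
translate([1495, 0, 352]) cube([62, 1036, 16]);
translate([1619, 0, 352]) cube([62, 1036, 16]);
translate([1743, 0, 352]) cube([62, 1036, 16]);
translate([1867, 0, 352]) cube([62, 1036, 16]);


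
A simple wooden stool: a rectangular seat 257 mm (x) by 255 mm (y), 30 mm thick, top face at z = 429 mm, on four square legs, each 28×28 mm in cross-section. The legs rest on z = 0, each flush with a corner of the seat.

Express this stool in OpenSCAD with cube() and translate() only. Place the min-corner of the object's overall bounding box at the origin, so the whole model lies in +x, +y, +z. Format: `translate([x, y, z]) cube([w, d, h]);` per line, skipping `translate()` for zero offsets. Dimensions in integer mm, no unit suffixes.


translate([0, 0, 399]) cube([257, 255, 30]);
cube([28, 28, 399]);
translate([229, 0, 0]) cube([28, 28, 399]);
translate([0, 227, 0]) cube([28, 28, 399]);
translate([229, 227, 0]) cube([28, 28, 399]);


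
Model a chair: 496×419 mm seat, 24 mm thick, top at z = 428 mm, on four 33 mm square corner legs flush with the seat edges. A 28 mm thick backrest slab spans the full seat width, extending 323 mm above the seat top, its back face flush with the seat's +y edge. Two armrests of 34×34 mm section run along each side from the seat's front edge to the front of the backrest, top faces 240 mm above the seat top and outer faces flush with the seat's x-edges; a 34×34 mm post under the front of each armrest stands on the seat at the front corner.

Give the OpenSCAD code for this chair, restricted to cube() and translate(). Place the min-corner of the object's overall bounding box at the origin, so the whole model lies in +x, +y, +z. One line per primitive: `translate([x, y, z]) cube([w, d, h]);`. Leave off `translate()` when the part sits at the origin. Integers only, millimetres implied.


translate([0, 0, 404]) cube([496, 419, 24]);
cube([33, 33, 404]);
translate([463, 0, 0]) cube([33, 33, 404]);
translate([0, 386, 0]) cube([33, 33, 404]);
translate([463, 386, 0]) cube([33, 33, 404]);
translate([0, 391, 428]) cube([496, 28, 323]);
translate([0, 0, 634]) cube([34, 391, 34]);
translate([462, 0, 634]) cube([34, 391, 34]);
translate([0, 0, 428]) cube([34, 34, 206]);
translate([462, 0, 428]) cube([34, 34, 206]);


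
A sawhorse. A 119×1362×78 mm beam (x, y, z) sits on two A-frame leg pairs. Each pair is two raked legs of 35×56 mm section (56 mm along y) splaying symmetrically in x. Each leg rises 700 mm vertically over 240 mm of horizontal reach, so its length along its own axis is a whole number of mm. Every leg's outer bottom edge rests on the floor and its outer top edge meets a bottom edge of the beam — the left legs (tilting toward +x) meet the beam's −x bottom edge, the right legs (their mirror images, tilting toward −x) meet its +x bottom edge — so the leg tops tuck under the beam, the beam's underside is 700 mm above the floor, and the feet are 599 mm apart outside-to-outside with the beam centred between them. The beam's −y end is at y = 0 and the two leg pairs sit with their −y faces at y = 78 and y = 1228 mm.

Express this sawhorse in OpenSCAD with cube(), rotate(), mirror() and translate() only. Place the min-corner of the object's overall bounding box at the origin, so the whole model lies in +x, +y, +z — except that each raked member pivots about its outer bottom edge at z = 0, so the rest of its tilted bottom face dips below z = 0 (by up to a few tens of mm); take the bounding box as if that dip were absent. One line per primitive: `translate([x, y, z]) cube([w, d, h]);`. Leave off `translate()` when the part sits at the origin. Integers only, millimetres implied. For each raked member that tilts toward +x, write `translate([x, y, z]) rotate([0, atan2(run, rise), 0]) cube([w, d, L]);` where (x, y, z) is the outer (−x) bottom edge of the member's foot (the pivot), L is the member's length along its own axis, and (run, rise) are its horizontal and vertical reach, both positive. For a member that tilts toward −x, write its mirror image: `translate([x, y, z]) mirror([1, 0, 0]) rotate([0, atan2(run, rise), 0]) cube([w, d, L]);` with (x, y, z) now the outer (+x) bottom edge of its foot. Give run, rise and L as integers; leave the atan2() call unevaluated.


translate([240, 0, 700]) cube([119, 1362, 78]);
translate([0, 78, 0]) rotate([0, atan2(240, 700), 0]) cube([35, 56, 740]);
translate([599, 78, 0]) mirror([1, 0, 0]) rotate([0, atan2(240, 700), 0]) cube([35, 56, 740]);
translate([0, 1228, 0]) rotate([0, atan2(240, 700), 0]) cube([35, 56, 740]);
translate([599, 1228, 0]) mirror([1, 0, 0]) rotate([0, atan2(240, 700), 0]) cube([35, 56, 740]);


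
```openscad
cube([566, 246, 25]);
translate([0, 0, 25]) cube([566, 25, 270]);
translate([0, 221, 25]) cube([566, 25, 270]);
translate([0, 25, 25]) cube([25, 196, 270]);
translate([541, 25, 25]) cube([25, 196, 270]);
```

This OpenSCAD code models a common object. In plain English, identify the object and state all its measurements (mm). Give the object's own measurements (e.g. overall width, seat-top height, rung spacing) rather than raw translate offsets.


An open-topped rectangular box: outside dimensions 566×246×295 mm, with a uniform wall and base thickness of 25 mm. The base is a full 566×246 slab on the floor; four walls sit on top of the base. The front and back walls (the −y and +y sides) span the full width; the two side walls fit between them.


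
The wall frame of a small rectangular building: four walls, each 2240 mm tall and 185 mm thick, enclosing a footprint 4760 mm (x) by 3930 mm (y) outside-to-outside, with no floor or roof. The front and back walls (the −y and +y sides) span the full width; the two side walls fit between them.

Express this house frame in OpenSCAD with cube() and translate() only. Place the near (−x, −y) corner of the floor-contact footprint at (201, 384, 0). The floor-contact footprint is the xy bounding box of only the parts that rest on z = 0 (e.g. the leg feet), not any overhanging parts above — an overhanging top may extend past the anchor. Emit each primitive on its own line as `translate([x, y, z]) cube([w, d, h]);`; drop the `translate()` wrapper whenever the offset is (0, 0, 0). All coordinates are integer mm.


translate([201, 384, 0]) cube([4760, 185, 2240]);
translate([201, 4129, 0]) cube([4760, 185, 2240]);
translate([201, 569, 0]) cube([185, 3560, 2240]);
translate([4776, 569, 0]) cube([185, 3560, 2240]);


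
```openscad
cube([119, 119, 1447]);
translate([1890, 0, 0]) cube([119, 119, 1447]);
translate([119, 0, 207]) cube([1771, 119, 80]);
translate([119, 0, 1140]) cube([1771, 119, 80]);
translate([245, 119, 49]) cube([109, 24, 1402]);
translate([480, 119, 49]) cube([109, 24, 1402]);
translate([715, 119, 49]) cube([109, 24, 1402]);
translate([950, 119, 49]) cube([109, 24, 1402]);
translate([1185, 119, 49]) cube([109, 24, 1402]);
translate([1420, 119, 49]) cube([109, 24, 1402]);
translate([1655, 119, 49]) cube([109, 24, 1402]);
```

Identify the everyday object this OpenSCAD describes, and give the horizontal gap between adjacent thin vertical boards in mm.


A fence section. The picket gap is 126 mm.

Two posts, two rails, 7 pickets — a fence section. Span 1771 mm holds 7 pickets of 109 mm with 8 equal gaps: ⌊(1771 − 7·109) / 8⌋ = 126 mm.


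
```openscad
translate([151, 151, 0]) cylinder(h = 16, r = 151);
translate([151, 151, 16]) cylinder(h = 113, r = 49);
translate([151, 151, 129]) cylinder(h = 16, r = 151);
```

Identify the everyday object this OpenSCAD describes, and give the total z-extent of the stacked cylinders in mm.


A spool. The overall height is 145 mm.

Three coaxial cylinders, large–small–large — a spool. Two 16 mm flanges and a 113 mm core give 16 + 113 + 16 = 145 mm.


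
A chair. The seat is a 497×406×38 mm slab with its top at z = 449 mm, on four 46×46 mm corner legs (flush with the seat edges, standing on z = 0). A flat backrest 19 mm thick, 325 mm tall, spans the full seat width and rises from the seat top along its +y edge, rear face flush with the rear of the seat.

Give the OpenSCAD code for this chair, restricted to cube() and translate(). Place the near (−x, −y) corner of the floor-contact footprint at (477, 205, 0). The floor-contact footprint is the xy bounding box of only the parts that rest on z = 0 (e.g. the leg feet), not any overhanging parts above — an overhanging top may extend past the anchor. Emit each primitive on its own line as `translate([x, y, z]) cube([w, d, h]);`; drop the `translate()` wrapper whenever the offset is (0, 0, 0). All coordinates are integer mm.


translate([477, 205, 411]) cube([497, 406, 38]);
translate([477, 205, 0]) cube([46, 46, 411]);
translate([928, 205, 0]) cube([46, 46, 411]);
translate([477, 565, 0]) cube([46, 46, 411]);
translate([928, 565, 0]) cube([46, 46, 411]);
translate([477, 592, 449]) cube([497, 19, 325]);


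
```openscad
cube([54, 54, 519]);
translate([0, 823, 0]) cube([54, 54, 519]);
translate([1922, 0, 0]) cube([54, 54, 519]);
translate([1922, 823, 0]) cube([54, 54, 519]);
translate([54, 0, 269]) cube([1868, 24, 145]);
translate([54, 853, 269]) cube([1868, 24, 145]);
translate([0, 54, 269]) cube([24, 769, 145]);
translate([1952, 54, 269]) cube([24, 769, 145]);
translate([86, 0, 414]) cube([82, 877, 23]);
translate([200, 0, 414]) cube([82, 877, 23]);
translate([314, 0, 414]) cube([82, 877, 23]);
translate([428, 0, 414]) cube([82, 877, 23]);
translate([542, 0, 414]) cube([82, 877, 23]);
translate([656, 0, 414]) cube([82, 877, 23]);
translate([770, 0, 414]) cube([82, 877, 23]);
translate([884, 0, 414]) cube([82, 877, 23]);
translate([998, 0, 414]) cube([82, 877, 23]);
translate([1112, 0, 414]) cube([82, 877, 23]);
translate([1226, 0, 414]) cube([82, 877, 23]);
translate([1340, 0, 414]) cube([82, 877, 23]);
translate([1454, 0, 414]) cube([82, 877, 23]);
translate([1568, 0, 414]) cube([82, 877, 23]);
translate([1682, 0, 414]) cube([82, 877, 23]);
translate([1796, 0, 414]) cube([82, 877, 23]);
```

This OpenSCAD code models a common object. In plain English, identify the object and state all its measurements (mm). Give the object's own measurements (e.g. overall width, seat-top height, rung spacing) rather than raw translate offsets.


A bed frame 1976 mm long (x) by 877 mm wide (y). Four 54×54 mm corner posts, 519 mm tall, at the corners of the footprint. Four rails of 24 mm thickness and 145 mm height run between adjacent posts with their undersides at z = 269 mm, their outer faces flush with the outside of the frame (the two x-running rails run between the posts' inner faces; the two y-running rails run between the posts' inner faces). 16 slats, each 82 mm wide (x) and 23 mm thick, lie across the top of the two x-running rails, running the full 877 mm width of the frame in y; along x they sit between the end posts with a 32 mm gap after the −x posts and between neighbouring slats, leaving 44 mm before the +x posts.


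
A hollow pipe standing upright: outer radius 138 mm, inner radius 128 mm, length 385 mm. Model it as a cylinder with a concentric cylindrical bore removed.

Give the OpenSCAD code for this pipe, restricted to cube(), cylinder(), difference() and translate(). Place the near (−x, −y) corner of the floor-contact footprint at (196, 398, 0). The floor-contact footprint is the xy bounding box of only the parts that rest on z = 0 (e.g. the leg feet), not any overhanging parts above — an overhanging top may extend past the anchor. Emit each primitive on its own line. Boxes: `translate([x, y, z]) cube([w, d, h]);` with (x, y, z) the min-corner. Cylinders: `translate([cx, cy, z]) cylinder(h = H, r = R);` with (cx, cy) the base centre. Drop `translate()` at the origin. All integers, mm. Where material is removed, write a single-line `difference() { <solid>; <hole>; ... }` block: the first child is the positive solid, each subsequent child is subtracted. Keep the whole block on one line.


difference() { translate([334, 536, 0]) cylinder(h = 385, r = 138); translate([334, 536, 0]) cylinder(h = 385, r = 128); }


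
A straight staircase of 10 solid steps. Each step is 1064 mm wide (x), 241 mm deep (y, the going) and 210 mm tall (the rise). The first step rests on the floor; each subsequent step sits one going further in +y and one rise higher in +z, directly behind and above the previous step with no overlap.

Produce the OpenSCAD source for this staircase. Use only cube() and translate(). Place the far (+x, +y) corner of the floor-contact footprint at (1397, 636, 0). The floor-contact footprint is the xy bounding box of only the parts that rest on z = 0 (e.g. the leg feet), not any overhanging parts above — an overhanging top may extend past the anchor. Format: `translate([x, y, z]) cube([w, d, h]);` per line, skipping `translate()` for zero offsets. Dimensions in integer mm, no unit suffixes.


translate([333, 395, 0]) cube([1064, 241, 210]);
translate([333, 636, 210]) cube([1064, 241, 210]);
translate([333, 877, 420]) cube([1064, 241, 210]);
translate([333, 1118, 630]) cube([1064, 241, 210]);
translate([333, 1359, 840]) cube([1064, 241, 210]);
translate([333, 1600, 1050]) cube([1064, 241, 210]);
translate([333, 1841, 1260]) cube([1064, 241, 210]);
translate([333, 2082, 1470]) cube([1064, 241, 210]);
translate([333, 2323, 1680]) cube([1064, 241, 210]);
translate([333, 2564, 1890]) cube([1064, 241, 210]);


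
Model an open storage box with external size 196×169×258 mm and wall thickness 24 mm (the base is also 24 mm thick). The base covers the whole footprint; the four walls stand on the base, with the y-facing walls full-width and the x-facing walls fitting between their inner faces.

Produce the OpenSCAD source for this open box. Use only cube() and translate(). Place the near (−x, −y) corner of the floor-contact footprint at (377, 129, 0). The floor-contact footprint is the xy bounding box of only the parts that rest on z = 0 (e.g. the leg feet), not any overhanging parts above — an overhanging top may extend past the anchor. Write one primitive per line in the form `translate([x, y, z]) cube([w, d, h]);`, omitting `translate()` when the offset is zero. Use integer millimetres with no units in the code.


translate([377, 129, 0]) cube([196, 169, 24]);
translate([377, 129, 24]) cube([196, 24, 234]);
translate([377, 274, 24]) cube([196, 24, 234]);
translate([377, 153, 24]) cube([24, 121, 234]);
translate([549, 153, 24]) cube([24, 121, 234]);


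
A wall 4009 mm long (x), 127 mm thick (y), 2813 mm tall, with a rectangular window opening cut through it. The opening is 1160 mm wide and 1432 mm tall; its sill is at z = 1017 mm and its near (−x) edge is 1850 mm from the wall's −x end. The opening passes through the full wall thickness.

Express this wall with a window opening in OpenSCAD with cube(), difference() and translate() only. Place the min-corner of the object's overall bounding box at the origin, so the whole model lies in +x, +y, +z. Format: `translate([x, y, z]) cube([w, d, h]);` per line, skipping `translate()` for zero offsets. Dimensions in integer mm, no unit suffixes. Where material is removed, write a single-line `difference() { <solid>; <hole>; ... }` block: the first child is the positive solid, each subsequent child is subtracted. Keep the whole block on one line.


difference() { cube([4009, 127, 2813]); translate([1850, 0, 1017]) cube([1160, 127, 1432]); }


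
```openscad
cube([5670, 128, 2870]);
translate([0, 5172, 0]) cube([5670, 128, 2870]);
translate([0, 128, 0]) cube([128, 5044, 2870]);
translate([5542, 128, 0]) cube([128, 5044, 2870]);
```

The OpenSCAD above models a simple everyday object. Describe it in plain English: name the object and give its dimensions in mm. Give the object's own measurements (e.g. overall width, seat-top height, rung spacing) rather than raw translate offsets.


The wall frame of a small rectangular building: four walls, each 2870 mm tall and 128 mm thick, enclosing a footprint 5670 mm (x) by 5300 mm (y) outside-to-outside, with no floor or roof. The front and back walls (the −y and +y sides) span the full width; the two side walls fit between them.


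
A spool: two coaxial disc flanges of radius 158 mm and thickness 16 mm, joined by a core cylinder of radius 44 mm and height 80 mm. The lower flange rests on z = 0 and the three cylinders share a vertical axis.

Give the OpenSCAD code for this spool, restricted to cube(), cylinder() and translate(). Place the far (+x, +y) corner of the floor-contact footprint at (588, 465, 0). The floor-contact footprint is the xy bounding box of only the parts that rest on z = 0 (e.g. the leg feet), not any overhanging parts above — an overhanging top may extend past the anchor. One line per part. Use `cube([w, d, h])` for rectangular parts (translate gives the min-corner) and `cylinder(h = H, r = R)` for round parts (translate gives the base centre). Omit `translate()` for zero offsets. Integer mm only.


translate([430, 307, 0]) cylinder(h = 16, r = 158);
translate([430, 307, 16]) cylinder(h = 80, r = 44);
translate([430, 307, 96]) cylinder(h = 16, r = 158);


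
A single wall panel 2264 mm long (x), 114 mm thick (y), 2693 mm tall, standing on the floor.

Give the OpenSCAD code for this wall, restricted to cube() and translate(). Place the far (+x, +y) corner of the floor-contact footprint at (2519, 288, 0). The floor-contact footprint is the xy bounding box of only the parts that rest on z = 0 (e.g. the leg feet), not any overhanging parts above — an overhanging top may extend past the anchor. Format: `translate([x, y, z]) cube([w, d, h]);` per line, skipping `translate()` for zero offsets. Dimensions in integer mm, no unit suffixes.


translate([255, 174, 0]) cube([2264, 114, 2693]);


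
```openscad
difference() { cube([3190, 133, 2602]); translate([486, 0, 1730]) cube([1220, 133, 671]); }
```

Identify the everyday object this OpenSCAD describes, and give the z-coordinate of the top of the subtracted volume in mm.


A wall with a window opening. The window head height is 2401 mm.

A wall with a rectangular opening subtracted — a window. Sill at z = 1730, opening 671 mm tall, so the head is at 1730 + 671 = 2401 mm.


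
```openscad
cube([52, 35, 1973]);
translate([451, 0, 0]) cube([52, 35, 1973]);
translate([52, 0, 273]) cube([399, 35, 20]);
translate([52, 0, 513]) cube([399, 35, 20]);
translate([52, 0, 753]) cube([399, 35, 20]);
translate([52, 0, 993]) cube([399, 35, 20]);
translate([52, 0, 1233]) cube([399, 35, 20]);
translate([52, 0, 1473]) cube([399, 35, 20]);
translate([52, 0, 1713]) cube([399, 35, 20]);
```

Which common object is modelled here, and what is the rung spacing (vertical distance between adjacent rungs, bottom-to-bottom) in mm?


A ladder. The rung spacing is 240 mm.

Two tall 52×35 posts with 7 short bars between them — a ladder. Adjacent rungs sit at z = 273 and z = 513, so the spacing is 513 − 273 = 240 mm.


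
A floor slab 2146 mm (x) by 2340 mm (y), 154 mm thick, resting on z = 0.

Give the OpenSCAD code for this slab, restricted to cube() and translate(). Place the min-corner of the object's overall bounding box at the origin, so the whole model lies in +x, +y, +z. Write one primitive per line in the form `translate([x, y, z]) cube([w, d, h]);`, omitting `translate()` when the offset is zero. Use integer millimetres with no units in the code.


cube([2146, 2340, 154]);


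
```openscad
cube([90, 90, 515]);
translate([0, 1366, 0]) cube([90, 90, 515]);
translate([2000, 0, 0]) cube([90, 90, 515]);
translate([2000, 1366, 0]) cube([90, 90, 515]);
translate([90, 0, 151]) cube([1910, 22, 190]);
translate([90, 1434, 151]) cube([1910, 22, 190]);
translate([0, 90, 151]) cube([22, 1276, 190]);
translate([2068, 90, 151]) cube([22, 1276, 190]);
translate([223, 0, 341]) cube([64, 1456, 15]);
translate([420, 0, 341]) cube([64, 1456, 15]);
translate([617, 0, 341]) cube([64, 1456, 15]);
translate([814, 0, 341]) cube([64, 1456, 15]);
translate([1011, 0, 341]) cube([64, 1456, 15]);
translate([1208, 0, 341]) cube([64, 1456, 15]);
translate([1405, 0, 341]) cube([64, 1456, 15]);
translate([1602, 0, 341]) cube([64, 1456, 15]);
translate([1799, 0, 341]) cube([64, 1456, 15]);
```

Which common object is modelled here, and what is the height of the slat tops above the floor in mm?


A bed frame. The slat-top height is 356 mm.

Four posts, four rails, and a row of slats — a bed frame. Slats sit on the rails at z = 151 + 190 = 341; with slat thickness 15, the top is 356 mm.


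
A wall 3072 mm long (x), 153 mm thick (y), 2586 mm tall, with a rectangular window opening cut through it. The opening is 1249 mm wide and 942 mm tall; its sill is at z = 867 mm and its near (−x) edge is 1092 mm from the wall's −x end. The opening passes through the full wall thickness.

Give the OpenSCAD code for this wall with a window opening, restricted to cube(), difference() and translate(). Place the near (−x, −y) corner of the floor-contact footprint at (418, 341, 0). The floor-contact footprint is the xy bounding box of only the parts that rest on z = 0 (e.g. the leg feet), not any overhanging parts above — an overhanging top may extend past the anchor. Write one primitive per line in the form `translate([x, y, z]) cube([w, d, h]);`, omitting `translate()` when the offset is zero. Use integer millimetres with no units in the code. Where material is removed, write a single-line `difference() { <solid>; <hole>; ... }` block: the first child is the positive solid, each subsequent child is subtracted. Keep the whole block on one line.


difference() { translate([418, 341, 0]) cube([3072, 153, 2586]); translate([1510, 341, 867]) cube([1249, 153, 942]); }


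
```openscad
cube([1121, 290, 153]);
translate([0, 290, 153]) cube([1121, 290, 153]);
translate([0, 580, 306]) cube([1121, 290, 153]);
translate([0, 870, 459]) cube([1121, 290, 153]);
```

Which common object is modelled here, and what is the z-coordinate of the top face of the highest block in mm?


A staircase. The total rise is 612 mm.

4 identical blocks, each offset up and back from the previous — a staircase. Each step is 153 mm tall and there are 4 of them, so the total rise is 4 × 153 = 612 mm.


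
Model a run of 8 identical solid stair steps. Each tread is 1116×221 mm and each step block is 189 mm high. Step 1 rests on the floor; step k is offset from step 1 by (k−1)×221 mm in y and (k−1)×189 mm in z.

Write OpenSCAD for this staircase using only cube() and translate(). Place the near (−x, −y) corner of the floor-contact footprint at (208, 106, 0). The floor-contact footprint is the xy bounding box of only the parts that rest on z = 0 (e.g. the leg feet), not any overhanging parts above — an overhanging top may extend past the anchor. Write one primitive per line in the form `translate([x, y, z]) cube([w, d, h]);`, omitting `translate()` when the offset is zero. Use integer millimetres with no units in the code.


translate([208, 106, 0]) cube([1116, 221, 189]);
translate([208, 327, 189]) cube([1116, 221, 189]);
translate([208, 548, 378]) cube([1116, 221, 189]);
translate([208, 769, 567]) cube([1116, 221, 189]);
translate([208, 990, 756]) cube([1116, 221, 189]);
translate([208, 1211, 945]) cube([1116, 221, 189]);
translate([208, 1432, 1134]) cube([1116, 221, 189]);
translate([208, 1653, 1323]) cube([1116, 221, 189]);


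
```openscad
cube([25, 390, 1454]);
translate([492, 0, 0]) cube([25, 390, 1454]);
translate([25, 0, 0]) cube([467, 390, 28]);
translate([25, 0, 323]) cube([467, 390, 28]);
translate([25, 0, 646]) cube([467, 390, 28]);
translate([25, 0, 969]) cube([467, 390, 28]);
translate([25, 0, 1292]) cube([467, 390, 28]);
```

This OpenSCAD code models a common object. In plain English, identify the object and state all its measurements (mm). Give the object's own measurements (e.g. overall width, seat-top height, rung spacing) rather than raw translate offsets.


An open bookshelf. Two side panels, each 25 mm thick, 390 mm deep and 1454 mm tall, stand 517 mm apart (outside-to-outside). Between them sit 5 shelves, each 28 mm thick and 390 mm deep, spanning the full gap between the sides. The bottom shelf rests on the floor (its underside at z = 0) and the clear gap between one shelf's top and the next shelf's underside is 295 mm.


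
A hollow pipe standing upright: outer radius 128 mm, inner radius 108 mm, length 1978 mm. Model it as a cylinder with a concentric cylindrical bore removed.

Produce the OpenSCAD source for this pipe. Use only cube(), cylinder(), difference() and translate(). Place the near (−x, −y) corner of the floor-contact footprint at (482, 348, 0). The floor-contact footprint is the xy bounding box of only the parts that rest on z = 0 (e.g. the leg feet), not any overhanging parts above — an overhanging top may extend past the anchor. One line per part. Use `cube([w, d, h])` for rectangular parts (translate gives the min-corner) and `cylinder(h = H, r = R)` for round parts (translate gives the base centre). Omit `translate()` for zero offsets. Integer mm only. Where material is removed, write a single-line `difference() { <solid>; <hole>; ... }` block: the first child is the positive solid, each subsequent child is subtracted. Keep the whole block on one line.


difference() { translate([610, 476, 0]) cylinder(h = 1978, r = 128); translate([610, 476, 0]) cylinder(h = 1978, r = 108); }


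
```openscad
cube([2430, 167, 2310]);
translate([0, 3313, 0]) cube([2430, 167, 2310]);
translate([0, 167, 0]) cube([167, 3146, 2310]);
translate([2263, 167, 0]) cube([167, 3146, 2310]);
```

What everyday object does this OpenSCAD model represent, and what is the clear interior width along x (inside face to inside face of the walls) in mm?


A house (or room) frame. The interior width is 2096 mm.

Four 2310 mm walls enclosing a rectangle with no floor or roof — a room or house frame. Outside width is 2430 mm and wall thickness is 167 mm, so the interior width is 2430 − 2 × 167 = 2096 mm.


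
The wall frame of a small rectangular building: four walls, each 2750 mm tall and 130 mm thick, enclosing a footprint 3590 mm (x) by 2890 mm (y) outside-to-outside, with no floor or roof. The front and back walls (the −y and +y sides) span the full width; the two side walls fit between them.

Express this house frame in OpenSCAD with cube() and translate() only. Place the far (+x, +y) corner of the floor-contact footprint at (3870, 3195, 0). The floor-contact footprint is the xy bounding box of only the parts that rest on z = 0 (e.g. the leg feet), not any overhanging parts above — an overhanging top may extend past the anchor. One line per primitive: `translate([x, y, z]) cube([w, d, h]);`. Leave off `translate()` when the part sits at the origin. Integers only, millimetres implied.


translate([280, 305, 0]) cube([3590, 130, 2750]);
translate([280, 3065, 0]) cube([3590, 130, 2750]);
translate([280, 435, 0]) cube([130, 2630, 2750]);
translate([3740, 435, 0]) cube([130, 2630, 2750]);


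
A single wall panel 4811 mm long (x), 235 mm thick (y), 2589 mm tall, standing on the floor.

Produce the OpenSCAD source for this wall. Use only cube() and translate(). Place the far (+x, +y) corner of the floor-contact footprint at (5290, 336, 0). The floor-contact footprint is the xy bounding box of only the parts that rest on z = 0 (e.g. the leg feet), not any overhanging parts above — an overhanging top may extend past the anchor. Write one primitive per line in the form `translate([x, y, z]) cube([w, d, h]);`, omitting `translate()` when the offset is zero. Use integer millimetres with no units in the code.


translate([479, 101, 0]) cube([4811, 235, 2589]);


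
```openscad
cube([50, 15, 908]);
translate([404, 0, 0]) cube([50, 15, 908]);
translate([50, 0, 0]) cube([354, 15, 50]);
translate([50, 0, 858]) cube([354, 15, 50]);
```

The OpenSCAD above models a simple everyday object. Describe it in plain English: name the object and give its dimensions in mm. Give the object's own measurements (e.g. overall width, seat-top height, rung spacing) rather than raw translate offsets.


A rectangular picture frame lying in the x–z plane (depth along y). The opening is 354 mm wide (x) by 808 mm tall (z), surrounded by a border 50 mm wide on all four sides. The frame is 15 mm deep and is made of two full-height vertical stiles with two horizontal rails fitted between them.


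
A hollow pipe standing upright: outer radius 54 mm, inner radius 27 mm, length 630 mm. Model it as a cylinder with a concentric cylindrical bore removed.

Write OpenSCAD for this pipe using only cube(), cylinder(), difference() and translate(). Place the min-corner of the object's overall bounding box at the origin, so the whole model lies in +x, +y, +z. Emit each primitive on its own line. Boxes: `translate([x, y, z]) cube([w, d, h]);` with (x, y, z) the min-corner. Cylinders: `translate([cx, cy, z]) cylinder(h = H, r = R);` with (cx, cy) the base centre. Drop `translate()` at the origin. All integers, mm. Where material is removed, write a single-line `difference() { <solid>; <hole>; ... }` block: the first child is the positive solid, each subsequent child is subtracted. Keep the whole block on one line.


difference() { translate([54, 54, 0]) cylinder(h = 630, r = 54); translate([54, 54, 0]) cylinder(h = 630, r = 27); }


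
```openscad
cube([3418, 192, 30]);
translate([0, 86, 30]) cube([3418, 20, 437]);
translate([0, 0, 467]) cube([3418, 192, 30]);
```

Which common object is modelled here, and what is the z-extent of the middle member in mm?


An I-beam. The web height is 437 mm.

Two wide flanges with a thin centred web — an I-beam. Overall 497 mm minus two 30 mm flanges gives a web of 497 − 2·30 = 437 mm.


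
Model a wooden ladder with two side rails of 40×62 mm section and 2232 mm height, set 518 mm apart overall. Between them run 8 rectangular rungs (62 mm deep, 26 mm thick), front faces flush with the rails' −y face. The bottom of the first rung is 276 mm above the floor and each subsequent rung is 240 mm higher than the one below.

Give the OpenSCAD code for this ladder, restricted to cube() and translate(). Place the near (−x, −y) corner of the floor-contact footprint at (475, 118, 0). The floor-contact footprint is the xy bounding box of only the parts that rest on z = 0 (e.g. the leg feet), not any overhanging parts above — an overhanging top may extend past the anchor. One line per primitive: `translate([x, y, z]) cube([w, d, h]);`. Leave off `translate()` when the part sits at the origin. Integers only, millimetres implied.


// rung span = 518 - 2*40 = 438
// rung[k] z = 276 + k*240
translate([475, 118, 0]) cube([40, 62, 2232]);
translate([953, 118, 0]) cube([40, 62, 2232]);
translate([515, 118, 276]) cube([438, 62, 26]);
translate([515, 118, 516]) cube([438, 62, 26]);
translate([515, 118, 756]) cube([438, 62, 26]);
translate([515, 118, 996]) cube([438, 62, 26]);
translate([515, 118, 1236]) cube([438, 62, 26]);
translate([515, 118, 1476]) cube([438, 62, 26]);
translate([515, 118, 1716]) cube([438, 62, 26]);
translate([515, 118, 1956]) cube([438, 62, 26]);


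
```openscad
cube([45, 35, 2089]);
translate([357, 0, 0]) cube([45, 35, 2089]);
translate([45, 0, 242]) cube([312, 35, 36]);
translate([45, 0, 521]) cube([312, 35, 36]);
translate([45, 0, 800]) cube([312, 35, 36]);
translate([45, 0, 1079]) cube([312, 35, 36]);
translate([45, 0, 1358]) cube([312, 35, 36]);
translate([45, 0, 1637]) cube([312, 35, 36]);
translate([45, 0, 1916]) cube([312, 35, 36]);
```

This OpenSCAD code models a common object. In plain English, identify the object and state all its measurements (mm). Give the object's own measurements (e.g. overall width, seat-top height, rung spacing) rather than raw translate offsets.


A straight ladder. Two 45×35 mm vertical rails, 2089 mm tall, stand 402 mm apart (outside-to-outside) with their front faces coplanar on the −y side. 7 rungs, each 35 mm deep and 36 mm tall, span between the inner faces of the rails, front faces flush with the rails. The lowest rung's underside is at z = 242 mm and rungs are spaced 279 mm apart (underside to underside).


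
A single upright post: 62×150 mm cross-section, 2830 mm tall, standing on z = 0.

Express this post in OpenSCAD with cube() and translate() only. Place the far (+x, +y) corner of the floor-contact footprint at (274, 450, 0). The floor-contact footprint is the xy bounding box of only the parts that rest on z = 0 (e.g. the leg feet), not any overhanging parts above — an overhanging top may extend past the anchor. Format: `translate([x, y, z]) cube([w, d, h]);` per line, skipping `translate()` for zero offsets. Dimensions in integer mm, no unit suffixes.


translate([212, 300, 0]) cube([62, 150, 2830]);


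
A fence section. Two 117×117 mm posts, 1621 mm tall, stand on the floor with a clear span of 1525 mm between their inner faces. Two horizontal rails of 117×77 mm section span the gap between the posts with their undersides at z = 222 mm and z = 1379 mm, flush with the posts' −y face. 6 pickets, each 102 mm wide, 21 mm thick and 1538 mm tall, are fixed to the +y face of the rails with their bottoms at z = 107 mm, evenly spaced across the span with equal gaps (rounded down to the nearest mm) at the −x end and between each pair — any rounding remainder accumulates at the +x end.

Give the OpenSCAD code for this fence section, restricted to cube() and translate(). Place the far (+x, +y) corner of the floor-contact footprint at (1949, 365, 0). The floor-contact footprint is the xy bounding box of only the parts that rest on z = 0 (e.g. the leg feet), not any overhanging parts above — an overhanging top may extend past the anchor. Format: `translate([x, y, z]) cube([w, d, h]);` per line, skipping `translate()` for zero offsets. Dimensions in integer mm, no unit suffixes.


translate([190, 248, 0]) cube([117, 117, 1621]);
translate([1832, 248, 0]) cube([117, 117, 1621]);
translate([307, 248, 222]) cube([1525, 117, 77]);
translate([307, 248, 1379]) cube([1525, 117, 77]);
translate([437, 365, 107]) cube([102, 21, 1538]);
translate([669, 365, 107]) cube([102, 21, 1538]);
translate([901, 365, 107]) cube([102, 21, 1538]);
translate([1133, 365, 107]) cube([102, 21, 1538]);
translate([1365, 365, 107]) cube([102, 21, 1538]);
translate([1597, 365, 107]) cube([102, 21, 1538]);
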